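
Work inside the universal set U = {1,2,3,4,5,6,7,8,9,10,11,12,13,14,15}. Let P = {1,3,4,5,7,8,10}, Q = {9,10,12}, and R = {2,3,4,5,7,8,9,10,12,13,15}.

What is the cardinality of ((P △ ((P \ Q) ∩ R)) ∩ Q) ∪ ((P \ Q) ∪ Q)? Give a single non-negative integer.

9

P \ Q = {1,3,4,5,7,8}
(P \ Q) ∩ R = {3,4,5,7,8}
P △ ((P \ Q) ∩ R) = {1,10}
(P △ ((P \ Q) ∩ R)) ∩ Q = {10}
(P \ Q) ∪ Q = {1,3,4,5,7,8,9,10,12}
((P △ ((P \ Q) ∩ R)) ∩ Q) ∪ ((P \ Q) ∪ Q) = {1,3,4,5,7,8,9,10,12}
|((P △ ((P \ Q) ∩ R)) ∩ Q) ∪ ((P \ Q) ∪ Q)| = 9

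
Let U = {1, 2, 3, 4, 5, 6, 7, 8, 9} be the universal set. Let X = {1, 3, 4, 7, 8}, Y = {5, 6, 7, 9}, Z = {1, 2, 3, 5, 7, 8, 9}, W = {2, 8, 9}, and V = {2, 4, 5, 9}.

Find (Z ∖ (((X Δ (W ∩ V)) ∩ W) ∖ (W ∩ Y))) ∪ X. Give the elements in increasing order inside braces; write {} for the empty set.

{1, 3, 4, 5, 7, 8, 9}

W ∩ V = {2, 9}
X Δ (W ∩ V) = {1, 2, 3, 4, 7, 8, 9}
(X Δ (W ∩ V)) ∩ W = {2, 8, 9}
W ∩ Y = {9}
((X Δ (W ∩ V)) ∩ W) ∖ (W ∩ Y) = {2, 8}
Z ∖ (((X Δ (W ∩ V)) ∩ W) ∖ (W ∩ Y)) = {1, 3, 5, 7, 9}
(Z ∖ (((X Δ (W ∩ V)) ∩ W) ∖ (W ∩ Y))) ∪ X = {1, 3, 4, 5, 7, 8, 9}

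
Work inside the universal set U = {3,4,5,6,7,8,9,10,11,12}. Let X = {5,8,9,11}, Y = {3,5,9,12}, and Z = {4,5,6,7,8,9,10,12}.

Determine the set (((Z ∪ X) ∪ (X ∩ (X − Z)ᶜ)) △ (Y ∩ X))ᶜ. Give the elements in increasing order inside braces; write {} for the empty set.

{3,5,9}

Z ∪ X = {4,5,6,7,8,9,10,11,12}
X − Z = {11}
(X − Z)ᶜ = {3,4,5,6,7,8,9,10,12}
X ∩ (X − Z)ᶜ = {5,8,9}
(Z ∪ X) ∪ (X ∩ (X − Z)ᶜ) = {4,5,6,7,8,9,10,11,12}
Y ∩ X = {5,9}
((Z ∪ X) ∪ (X ∩ (X − Z)ᶜ)) △ (Y ∩ X) = {4,6,7,8,10,11,12}
(((Z ∪ X) ∪ (X ∩ (X − Z)ᶜ)) △ (Y ∩ X))ᶜ = {3,5,9}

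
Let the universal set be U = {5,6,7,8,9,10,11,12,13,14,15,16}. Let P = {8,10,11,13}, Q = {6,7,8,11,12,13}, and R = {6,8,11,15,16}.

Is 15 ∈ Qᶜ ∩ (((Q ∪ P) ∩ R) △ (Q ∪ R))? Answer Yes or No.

Yes

15 ∉ Q, so 15 ∈ Qᶜ
15 ∉ Q and 15 ∉ P, so 15 ∉ Q ∪ P
15 ∉ (Q ∪ P) and 15 ∈ R, so 15 ∉ (Q ∪ P) ∩ R
15 ∉ Q and 15 ∈ R, so 15 ∈ Q ∪ R
15 ∉ ((Q ∪ P) ∩ R) and 15 ∈ (Q ∪ R), so 15 ∈ ((Q ∪ P) ∩ R) △ (Q ∪ R)
15 ∈ Qᶜ and 15 ∈ (((Q ∪ P) ∩ R) △ (Q ∪ R)), so 15 ∈ Qᶜ ∩ (((Q ∪ P) ∩ R) △ (Q ∪ R))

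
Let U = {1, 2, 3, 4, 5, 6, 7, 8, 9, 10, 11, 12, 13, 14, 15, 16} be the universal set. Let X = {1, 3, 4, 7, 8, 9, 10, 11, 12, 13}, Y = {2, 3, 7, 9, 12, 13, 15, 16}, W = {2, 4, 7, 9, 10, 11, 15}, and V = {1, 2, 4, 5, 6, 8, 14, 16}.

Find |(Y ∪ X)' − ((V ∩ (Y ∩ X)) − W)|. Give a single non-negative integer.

Y ∪ X = {1, 2, 3, 4, 7, 8, 9, 10, 11, 12, 13, 15, 16}
(Y ∪ X)' = {5, 6, 14}
Y ∩ X = {3, 7, 9, 12, 13}
V ∩ (Y ∩ X) = {}
(V ∩ (Y ∩ X)) − W = {}
(Y ∪ X)' − ((V ∩ (Y ∩ X)) − W) = {5, 6, 14}
|(Y ∪ X)' − ((V ∩ (Y ∩ X)) − W)| = 3

3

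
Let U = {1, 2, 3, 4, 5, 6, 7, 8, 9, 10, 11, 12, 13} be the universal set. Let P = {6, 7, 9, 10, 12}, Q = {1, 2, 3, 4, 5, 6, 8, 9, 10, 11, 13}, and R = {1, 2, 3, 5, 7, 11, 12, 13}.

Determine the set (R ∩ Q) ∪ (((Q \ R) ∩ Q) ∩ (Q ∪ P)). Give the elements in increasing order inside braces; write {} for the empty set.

{1, 2, 3, 4, 5, 6, 8, 9, 10, 11, 13}

R ∩ Q = {1, 2, 3, 5, 11, 13}
Q \ R = {4, 6, 8, 9, 10}
(Q \ R) ∩ Q = {4, 6, 8, 9, 10}
Q ∪ P = {1, 2, 3, 4, 5, 6, 7, 8, 9, 10, 11, 12, 13}
((Q \ R) ∩ Q) ∩ (Q ∪ P) = {4, 6, 8, 9, 10}
(R ∩ Q) ∪ (((Q \ R) ∩ Q) ∩ (Q ∪ P)) = {1, 2, 3, 4, 5, 6, 8, 9, 10, 11, 13}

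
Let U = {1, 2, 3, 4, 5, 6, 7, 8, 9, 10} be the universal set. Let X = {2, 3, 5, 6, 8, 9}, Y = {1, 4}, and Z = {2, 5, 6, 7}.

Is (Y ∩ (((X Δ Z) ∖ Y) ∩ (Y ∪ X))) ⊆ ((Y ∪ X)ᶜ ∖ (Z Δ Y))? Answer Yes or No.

Yes

X Δ Z = {3, 7, 8, 9}
(X Δ Z) ∖ Y = {3, 7, 8, 9}
Y ∪ X = {1, 2, 3, 4, 5, 6, 8, 9}
((X Δ Z) ∖ Y) ∩ (Y ∪ X) = {3, 8, 9}
Y ∩ (((X Δ Z) ∖ Y) ∩ (Y ∪ X)) = {}
(Y ∪ X)ᶜ = {7, 10}
Z Δ Y = {1, 2, 4, 5, 6, 7}
(Y ∪ X)ᶜ ∖ (Z Δ Y) = {10}
Every element of {} is in {10}, so Y ∩ (((X Δ Z) ∖ Y) ∩ (Y ∪ X)) ⊆ (Y ∪ X)ᶜ ∖ (Z Δ Y).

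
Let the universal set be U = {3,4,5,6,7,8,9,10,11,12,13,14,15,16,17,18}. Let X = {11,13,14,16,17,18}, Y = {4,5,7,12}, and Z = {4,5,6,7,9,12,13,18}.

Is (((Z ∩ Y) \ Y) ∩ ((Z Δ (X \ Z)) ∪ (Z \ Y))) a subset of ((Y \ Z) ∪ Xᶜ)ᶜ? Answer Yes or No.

Z ∩ Y = {4,5,7,12}
(Z ∩ Y) \ Y = {}
X \ Z = {11,14,16,17}
Z Δ (X \ Z) = {4,5,6,7,9,11,12,13,14,16,17,18}
Z \ Y = {6,9,13,18}
(Z Δ (X \ Z)) ∪ (Z \ Y) = {4,5,6,7,9,11,12,13,14,16,17,18}
((Z ∩ Y) \ Y) ∩ ((Z Δ (X \ Z)) ∪ (Z \ Y)) = {}
Y \ Z = {}
Xᶜ = {3,4,5,6,7,8,9,10,12,15}
(Y \ Z) ∪ Xᶜ = {3,4,5,6,7,8,9,10,12,15}
((Y \ Z) ∪ Xᶜ)ᶜ = {11,13,14,16,17,18}
Every element of {} is in {11,13,14,16,17,18}, so ((Z ∩ Y) \ Y) ∩ ((Z Δ (X \ Z)) ∪ (Z \ Y)) ⊆ ((Y \ Z) ∪ Xᶜ)ᶜ.

Yes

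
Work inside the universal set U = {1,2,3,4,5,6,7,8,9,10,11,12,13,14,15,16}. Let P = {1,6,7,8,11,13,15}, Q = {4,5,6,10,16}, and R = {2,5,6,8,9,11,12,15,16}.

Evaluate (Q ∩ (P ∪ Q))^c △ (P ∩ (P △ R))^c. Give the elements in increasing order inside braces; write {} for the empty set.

{1,4,5,6,7,10,13,16}

P ∪ Q = {1,4,5,6,7,8,10,11,13,15,16}
Q ∩ (P ∪ Q) = {4,5,6,10,16}
(Q ∩ (P ∪ Q))^c = {1,2,3,7,8,9,11,12,13,14,15}
P △ R = {1,2,5,7,9,12,13,16}
P ∩ (P △ R) = {1,7,13}
(P ∩ (P △ R))^c = {2,3,4,5,6,8,9,10,11,12,14,15,16}
(Q ∩ (P ∪ Q))^c △ (P ∩ (P △ R))^c = {1,4,5,6,7,10,13,16}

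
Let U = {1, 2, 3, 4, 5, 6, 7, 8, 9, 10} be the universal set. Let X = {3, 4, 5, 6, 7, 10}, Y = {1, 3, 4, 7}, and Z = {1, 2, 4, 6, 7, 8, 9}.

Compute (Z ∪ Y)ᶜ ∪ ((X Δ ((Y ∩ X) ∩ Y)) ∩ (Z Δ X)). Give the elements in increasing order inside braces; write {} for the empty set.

{5, 10}

Z ∪ Y = {1, 2, 3, 4, 6, 7, 8, 9}
(Z ∪ Y)ᶜ = {5, 10}
Y ∩ X = {3, 4, 7}
(Y ∩ X) ∩ Y = {3, 4, 7}
X Δ ((Y ∩ X) ∩ Y) = {5, 6, 10}
Z Δ X = {1, 2, 3, 5, 8, 9, 10}
(X Δ ((Y ∩ X) ∩ Y)) ∩ (Z Δ X) = {5, 10}
(Z ∪ Y)ᶜ ∪ ((X Δ ((Y ∩ X) ∩ Y)) ∩ (Z Δ X)) = {5, 10}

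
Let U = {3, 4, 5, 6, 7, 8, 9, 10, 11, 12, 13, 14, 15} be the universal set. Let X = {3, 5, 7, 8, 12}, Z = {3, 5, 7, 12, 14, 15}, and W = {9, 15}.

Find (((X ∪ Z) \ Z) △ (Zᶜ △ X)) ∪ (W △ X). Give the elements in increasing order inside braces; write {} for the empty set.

X ∪ Z = {3, 5, 7, 8, 12, 14, 15}
(X ∪ Z) \ Z = {8}
Zᶜ = {4, 6, 8, 9, 10, 11, 13}
Zᶜ △ X = {3, 4, 5, 6, 7, 9, 10, 11, 12, 13}
((X ∪ Z) \ Z) △ (Zᶜ △ X) = {3, 4, 5, 6, 7, 8, 9, 10, 11, 12, 13}
W △ X = {3, 5, 7, 8, 9, 12, 15}
(((X ∪ Z) \ Z) △ (Zᶜ △ X)) ∪ (W △ X) = {3, 4, 5, 6, 7, 8, 9, 10, 11, 12, 13, 15}

{3, 4, 5, 6, 7, 8, 9, 10, 11, 12, 13, 15}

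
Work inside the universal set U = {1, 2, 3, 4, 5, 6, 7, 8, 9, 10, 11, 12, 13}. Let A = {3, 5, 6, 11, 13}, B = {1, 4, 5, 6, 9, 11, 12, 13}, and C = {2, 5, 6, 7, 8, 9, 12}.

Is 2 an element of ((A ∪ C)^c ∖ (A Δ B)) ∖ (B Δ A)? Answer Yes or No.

No

2 ∉ A and 2 ∈ C, so 2 ∈ A ∪ C
2 ∉ (A ∪ C)^c since 2 ∈ (A ∪ C)
2 ∉ A and 2 ∉ B, so 2 ∉ A Δ B
2 ∉ (A ∪ C)^c and 2 ∉ (A Δ B), so 2 ∉ (A ∪ C)^c ∖ (A Δ B)
2 ∉ B and 2 ∉ A, so 2 ∉ B Δ A
2 ∉ ((A ∪ C)^c ∖ (A Δ B)) and 2 ∉ (B Δ A), so 2 ∉ ((A ∪ C)^c ∖ (A Δ B)) ∖ (B Δ A)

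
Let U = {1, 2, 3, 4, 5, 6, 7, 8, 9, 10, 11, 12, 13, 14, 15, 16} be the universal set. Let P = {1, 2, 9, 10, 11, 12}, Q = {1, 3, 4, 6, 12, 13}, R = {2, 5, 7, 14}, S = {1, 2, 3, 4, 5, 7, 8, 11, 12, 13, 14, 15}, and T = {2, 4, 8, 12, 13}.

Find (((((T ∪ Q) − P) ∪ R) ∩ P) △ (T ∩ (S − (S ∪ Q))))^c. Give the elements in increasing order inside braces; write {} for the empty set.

T ∪ Q = {1, 2, 3, 4, 6, 8, 12, 13}
(T ∪ Q) − P = {3, 4, 6, 8, 13}
((T ∪ Q) − P) ∪ R = {2, 3, 4, 5, 6, 7, 8, 13, 14}
(((T ∪ Q) − P) ∪ R) ∩ P = {2}
S ∪ Q = {1, 2, 3, 4, 5, 6, 7, 8, 11, 12, 13, 14, 15}
S − (S ∪ Q) = {}
T ∩ (S − (S ∪ Q)) = {}
((((T ∪ Q) − P) ∪ R) ∩ P) △ (T ∩ (S − (S ∪ Q))) = {2}
(((((T ∪ Q) − P) ∪ R) ∩ P) △ (T ∩ (S − (S ∪ Q))))^c = {1, 3, 4, 5, 6, 7, 8, 9, 10, 11, 12, 13, 14, 15, 16}

{1, 3, 4, 5, 6, 7, 8, 9, 10, 11, 12, 13, 14, 15, 16}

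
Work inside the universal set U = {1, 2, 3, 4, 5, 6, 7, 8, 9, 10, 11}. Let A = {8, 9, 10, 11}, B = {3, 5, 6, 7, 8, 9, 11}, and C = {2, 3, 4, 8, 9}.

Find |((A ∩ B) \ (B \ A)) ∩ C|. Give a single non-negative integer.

2

A ∩ B = {8, 9, 11}
B \ A = {3, 5, 6, 7}
(A ∩ B) \ (B \ A) = {8, 9, 11}
((A ∩ B) \ (B \ A)) ∩ C = {8, 9}
|((A ∩ B) \ (B \ A)) ∩ C| = 2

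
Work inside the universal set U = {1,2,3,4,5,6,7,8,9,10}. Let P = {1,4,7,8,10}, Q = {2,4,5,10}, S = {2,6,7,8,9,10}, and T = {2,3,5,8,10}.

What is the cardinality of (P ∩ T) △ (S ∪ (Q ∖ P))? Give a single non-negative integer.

P ∩ T = {8,10}
Q ∖ P = {2,5}
S ∪ (Q ∖ P) = {2,5,6,7,8,9,10}
(P ∩ T) △ (S ∪ (Q ∖ P)) = {2,5,6,7,9}
|(P ∩ T) △ (S ∪ (Q ∖ P))| = 5

5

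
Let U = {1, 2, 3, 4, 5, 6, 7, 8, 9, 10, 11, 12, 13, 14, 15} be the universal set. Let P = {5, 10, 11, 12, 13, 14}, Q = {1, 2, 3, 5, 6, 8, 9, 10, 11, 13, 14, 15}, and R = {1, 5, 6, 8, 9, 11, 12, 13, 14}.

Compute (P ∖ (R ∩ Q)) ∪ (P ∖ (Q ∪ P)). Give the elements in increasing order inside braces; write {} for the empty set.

R ∩ Q = {1, 5, 6, 8, 9, 11, 13, 14}
P ∖ (R ∩ Q) = {10, 12}
Q ∪ P = {1, 2, 3, 5, 6, 8, 9, 10, 11, 12, 13, 14, 15}
P ∖ (Q ∪ P) = {}
(P ∖ (R ∩ Q)) ∪ (P ∖ (Q ∪ P)) = {10, 12}

{10, 12}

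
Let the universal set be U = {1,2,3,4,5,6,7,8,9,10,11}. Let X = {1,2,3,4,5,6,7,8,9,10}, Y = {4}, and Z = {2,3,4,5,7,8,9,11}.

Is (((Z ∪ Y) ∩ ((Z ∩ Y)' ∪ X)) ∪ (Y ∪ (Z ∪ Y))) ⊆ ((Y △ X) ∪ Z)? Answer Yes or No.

Yes

Z ∪ Y = {2,3,4,5,7,8,9,11}
Z ∩ Y = {4}
(Z ∩ Y)' = {1,2,3,5,6,7,8,9,10,11}
(Z ∩ Y)' ∪ X = {1,2,3,4,5,6,7,8,9,10,11}
(Z ∪ Y) ∩ ((Z ∩ Y)' ∪ X) = {2,3,4,5,7,8,9,11}
Y ∪ (Z ∪ Y) = {2,3,4,5,7,8,9,11}
((Z ∪ Y) ∩ ((Z ∩ Y)' ∪ X)) ∪ (Y ∪ (Z ∪ Y)) = {2,3,4,5,7,8,9,11}
Y △ X = {1,2,3,5,6,7,8,9,10}
(Y △ X) ∪ Z = {1,2,3,4,5,6,7,8,9,10,11}
Every element of {2,3,4,5,7,8,9,11} is in {1,2,3,4,5,6,7,8,9,10,11}, so ((Z ∪ Y) ∩ ((Z ∩ Y)' ∪ X)) ∪ (Y ∪ (Z ∪ Y)) ⊆ (Y △ X) ∪ Z.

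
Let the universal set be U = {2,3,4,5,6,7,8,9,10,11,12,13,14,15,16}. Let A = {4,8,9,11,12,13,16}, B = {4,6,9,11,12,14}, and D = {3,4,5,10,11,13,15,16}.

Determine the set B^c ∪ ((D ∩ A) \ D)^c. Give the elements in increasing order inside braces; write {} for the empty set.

B^c = {2,3,5,7,8,10,13,15,16}
D ∩ A = {4,11,13,16}
(D ∩ A) \ D = {}
((D ∩ A) \ D)^c = {2,3,4,5,6,7,8,9,10,11,12,13,14,15,16}
B^c ∪ ((D ∩ A) \ D)^c = {2,3,4,5,6,7,8,9,10,11,12,13,14,15,16}

{2,3,4,5,6,7,8,9,10,11,12,13,14,15,16}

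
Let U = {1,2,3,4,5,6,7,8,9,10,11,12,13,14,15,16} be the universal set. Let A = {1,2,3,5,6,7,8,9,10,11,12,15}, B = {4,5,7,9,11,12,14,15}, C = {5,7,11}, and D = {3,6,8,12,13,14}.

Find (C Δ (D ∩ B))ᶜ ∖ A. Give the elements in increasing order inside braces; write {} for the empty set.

{4,13,16}

D ∩ B = {12,14}
C Δ (D ∩ B) = {5,7,11,12,14}
(C Δ (D ∩ B))ᶜ = {1,2,3,4,6,8,9,10,13,15,16}
(C Δ (D ∩ B))ᶜ ∖ A = {4,13,16}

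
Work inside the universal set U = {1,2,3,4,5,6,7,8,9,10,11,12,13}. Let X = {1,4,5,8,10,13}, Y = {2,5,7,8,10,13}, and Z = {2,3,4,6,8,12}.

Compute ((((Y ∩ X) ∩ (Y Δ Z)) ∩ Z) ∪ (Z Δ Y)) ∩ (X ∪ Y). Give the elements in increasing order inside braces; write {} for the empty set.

{4,5,7,10,13}

Y ∩ X = {5,8,10,13}
Y Δ Z = {3,4,5,6,7,10,12,13}
(Y ∩ X) ∩ (Y Δ Z) = {5,10,13}
((Y ∩ X) ∩ (Y Δ Z)) ∩ Z = {}
Z Δ Y = {3,4,5,6,7,10,12,13}
(((Y ∩ X) ∩ (Y Δ Z)) ∩ Z) ∪ (Z Δ Y) = {3,4,5,6,7,10,12,13}
X ∪ Y = {1,2,4,5,7,8,10,13}
((((Y ∩ X) ∩ (Y Δ Z)) ∩ Z) ∪ (Z Δ Y)) ∩ (X ∪ Y) = {4,5,7,10,13}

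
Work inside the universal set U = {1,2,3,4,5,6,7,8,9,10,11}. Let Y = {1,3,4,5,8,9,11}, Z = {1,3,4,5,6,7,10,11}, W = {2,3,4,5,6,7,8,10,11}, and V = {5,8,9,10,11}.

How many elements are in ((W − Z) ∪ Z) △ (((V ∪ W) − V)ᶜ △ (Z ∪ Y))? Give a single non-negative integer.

6

W − Z = {2,8}
(W − Z) ∪ Z = {1,2,3,4,5,6,7,8,10,11}
V ∪ W = {2,3,4,5,6,7,8,9,10,11}
(V ∪ W) − V = {2,3,4,6,7}
((V ∪ W) − V)ᶜ = {1,5,8,9,10,11}
Z ∪ Y = {1,3,4,5,6,7,8,9,10,11}
((V ∪ W) − V)ᶜ △ (Z ∪ Y) = {3,4,6,7}
((W − Z) ∪ Z) △ (((V ∪ W) − V)ᶜ △ (Z ∪ Y)) = {1,2,5,8,10,11}
|((W − Z) ∪ Z) △ (((V ∪ W) − V)ᶜ △ (Z ∪ Y))| = 6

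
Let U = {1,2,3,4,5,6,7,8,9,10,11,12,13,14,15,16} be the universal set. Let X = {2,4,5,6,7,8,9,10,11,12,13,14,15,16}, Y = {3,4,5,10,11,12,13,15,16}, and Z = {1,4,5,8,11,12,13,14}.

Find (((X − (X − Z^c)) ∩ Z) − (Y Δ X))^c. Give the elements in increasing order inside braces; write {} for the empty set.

Z^c = {2,3,6,7,9,10,15,16}
X − Z^c = {4,5,8,11,12,13,14}
X − (X − Z^c) = {2,6,7,9,10,15,16}
(X − (X − Z^c)) ∩ Z = {}
Y Δ X = {2,3,6,7,8,9,14}
((X − (X − Z^c)) ∩ Z) − (Y Δ X) = {}
(((X − (X − Z^c)) ∩ Z) − (Y Δ X))^c = {1,2,3,4,5,6,7,8,9,10,11,12,13,14,15,16}

{1,2,3,4,5,6,7,8,9,10,11,12,13,14,15,16}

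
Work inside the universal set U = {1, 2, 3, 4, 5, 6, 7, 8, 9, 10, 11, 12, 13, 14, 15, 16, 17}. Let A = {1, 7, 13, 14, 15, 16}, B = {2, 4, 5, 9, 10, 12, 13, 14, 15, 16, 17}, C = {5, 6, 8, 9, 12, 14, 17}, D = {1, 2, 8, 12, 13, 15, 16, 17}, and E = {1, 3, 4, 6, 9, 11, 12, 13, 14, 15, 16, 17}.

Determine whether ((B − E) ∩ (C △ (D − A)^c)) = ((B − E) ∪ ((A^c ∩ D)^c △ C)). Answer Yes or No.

No

B − E = {2, 5, 10}
D − A = {2, 8, 12, 17}
(D − A)^c = {1, 3, 4, 5, 6, 7, 9, 10, 11, 13, 14, 15, 16}
C △ (D − A)^c = {1, 3, 4, 7, 8, 10, 11, 12, 13, 15, 16, 17}
(B − E) ∩ (C △ (D − A)^c) = {10}
A^c = {2, 3, 4, 5, 6, 8, 9, 10, 11, 12, 17}
A^c ∩ D = {2, 8, 12, 17}
(A^c ∩ D)^c = {1, 3, 4, 5, 6, 7, 9, 10, 11, 13, 14, 15, 16}
(A^c ∩ D)^c △ C = {1, 3, 4, 7, 8, 10, 11, 12, 13, 15, 16, 17}
(B − E) ∪ ((A^c ∩ D)^c △ C) = {1, 2, 3, 4, 5, 7, 8, 10, 11, 12, 13, 15, 16, 17}
1 ∈ (B − E) ∪ ((A^c ∩ D)^c △ C) but 1 ∉ (B − E) ∩ (C △ (D − A)^c), so they differ.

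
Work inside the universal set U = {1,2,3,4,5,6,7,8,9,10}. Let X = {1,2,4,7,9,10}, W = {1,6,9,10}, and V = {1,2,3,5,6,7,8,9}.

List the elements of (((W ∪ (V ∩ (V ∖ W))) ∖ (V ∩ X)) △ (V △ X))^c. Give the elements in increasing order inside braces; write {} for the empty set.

{1,2,3,5,6,7,8,9,10}

V ∖ W = {2,3,5,7,8}
V ∩ (V ∖ W) = {2,3,5,7,8}
W ∪ (V ∩ (V ∖ W)) = {1,2,3,5,6,7,8,9,10}
V ∩ X = {1,2,7,9}
(W ∪ (V ∩ (V ∖ W))) ∖ (V ∩ X) = {3,5,6,8,10}
V △ X = {3,4,5,6,8,10}
((W ∪ (V ∩ (V ∖ W))) ∖ (V ∩ X)) △ (V △ X) = {4}
(((W ∪ (V ∩ (V ∖ W))) ∖ (V ∩ X)) △ (V △ X))^c = {1,2,3,5,6,7,8,9,10}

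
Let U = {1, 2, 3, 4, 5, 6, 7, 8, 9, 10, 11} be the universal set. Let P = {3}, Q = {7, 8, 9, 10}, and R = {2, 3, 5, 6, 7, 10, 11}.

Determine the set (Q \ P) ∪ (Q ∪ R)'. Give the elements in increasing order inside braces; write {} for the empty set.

{1, 4, 7, 8, 9, 10}

Q \ P = {7, 8, 9, 10}
Q ∪ R = {2, 3, 5, 6, 7, 8, 9, 10, 11}
(Q ∪ R)' = {1, 4}
(Q \ P) ∪ (Q ∪ R)' = {1, 4, 7, 8, 9, 10}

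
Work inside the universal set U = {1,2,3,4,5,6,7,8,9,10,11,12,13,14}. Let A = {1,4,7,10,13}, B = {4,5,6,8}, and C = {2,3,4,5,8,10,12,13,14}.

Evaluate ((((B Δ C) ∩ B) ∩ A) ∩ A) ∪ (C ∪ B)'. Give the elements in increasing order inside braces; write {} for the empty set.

B Δ C = {2,3,6,10,12,13,14}
(B Δ C) ∩ B = {6}
((B Δ C) ∩ B) ∩ A = {}
(((B Δ C) ∩ B) ∩ A) ∩ A = {}
C ∪ B = {2,3,4,5,6,8,10,12,13,14}
(C ∪ B)' = {1,7,9,11}
((((B Δ C) ∩ B) ∩ A) ∩ A) ∪ (C ∪ B)' = {1,7,9,11}

{1,7,9,11}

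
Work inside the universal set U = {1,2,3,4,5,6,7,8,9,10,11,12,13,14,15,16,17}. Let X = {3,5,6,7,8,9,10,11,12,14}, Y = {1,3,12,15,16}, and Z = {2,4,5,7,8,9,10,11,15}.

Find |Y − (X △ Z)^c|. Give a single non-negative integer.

3

X △ Z = {2,3,4,6,12,14,15}
(X △ Z)^c = {1,5,7,8,9,10,11,13,16,17}
Y − (X △ Z)^c = {3,12,15}
|Y − (X △ Z)^c| = 3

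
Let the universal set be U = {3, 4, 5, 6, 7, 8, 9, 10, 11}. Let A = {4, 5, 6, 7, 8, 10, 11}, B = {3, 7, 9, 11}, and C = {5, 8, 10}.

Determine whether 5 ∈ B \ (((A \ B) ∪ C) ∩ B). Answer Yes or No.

5 ∈ A and 5 ∉ B, so 5 ∈ A \ B
5 ∈ (A \ B) and 5 ∈ C, so 5 ∈ (A \ B) ∪ C
5 ∈ ((A \ B) ∪ C) and 5 ∉ B, so 5 ∉ ((A \ B) ∪ C) ∩ B
5 ∉ B and 5 ∉ (((A \ B) ∪ C) ∩ B), so 5 ∉ B \ (((A \ B) ∪ C) ∩ B)

No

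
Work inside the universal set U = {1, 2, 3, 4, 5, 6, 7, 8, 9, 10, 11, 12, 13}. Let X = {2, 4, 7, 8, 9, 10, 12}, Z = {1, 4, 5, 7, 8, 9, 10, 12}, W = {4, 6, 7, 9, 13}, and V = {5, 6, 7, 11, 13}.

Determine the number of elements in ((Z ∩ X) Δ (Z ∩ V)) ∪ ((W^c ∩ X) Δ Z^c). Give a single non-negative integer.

10

Z ∩ X = {4, 7, 8, 9, 10, 12}
Z ∩ V = {5, 7}
(Z ∩ X) Δ (Z ∩ V) = {4, 5, 8, 9, 10, 12}
W^c = {1, 2, 3, 5, 8, 10, 11, 12}
W^c ∩ X = {2, 8, 10, 12}
Z^c = {2, 3, 6, 11, 13}
(W^c ∩ X) Δ Z^c = {3, 6, 8, 10, 11, 12, 13}
((Z ∩ X) Δ (Z ∩ V)) ∪ ((W^c ∩ X) Δ Z^c) = {3, 4, 5, 6, 8, 9, 10, 11, 12, 13}
|((Z ∩ X) Δ (Z ∩ V)) ∪ ((W^c ∩ X) Δ Z^c)| = 10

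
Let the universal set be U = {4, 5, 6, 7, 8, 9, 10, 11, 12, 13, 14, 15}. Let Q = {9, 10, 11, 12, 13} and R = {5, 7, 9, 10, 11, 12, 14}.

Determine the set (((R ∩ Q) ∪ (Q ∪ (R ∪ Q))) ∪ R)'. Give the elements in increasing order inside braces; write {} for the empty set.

{4, 6, 8, 15}

R ∩ Q = {9, 10, 11, 12}
R ∪ Q = {5, 7, 9, 10, 11, 12, 13, 14}
Q ∪ (R ∪ Q) = {5, 7, 9, 10, 11, 12, 13, 14}
(R ∩ Q) ∪ (Q ∪ (R ∪ Q)) = {5, 7, 9, 10, 11, 12, 13, 14}
((R ∩ Q) ∪ (Q ∪ (R ∪ Q))) ∪ R = {5, 7, 9, 10, 11, 12, 13, 14}
(((R ∩ Q) ∪ (Q ∪ (R ∪ Q))) ∪ R)' = {4, 6, 8, 15}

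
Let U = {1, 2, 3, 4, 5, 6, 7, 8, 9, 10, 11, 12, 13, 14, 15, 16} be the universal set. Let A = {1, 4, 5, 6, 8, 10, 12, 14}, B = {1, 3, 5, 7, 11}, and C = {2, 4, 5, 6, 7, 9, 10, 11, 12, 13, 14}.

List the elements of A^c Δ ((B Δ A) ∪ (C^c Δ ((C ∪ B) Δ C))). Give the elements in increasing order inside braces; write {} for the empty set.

{2, 4, 6, 8, 9, 10, 12, 13, 14}

A^c = {2, 3, 7, 9, 11, 13, 15, 16}
B Δ A = {3, 4, 6, 7, 8, 10, 11, 12, 14}
C^c = {1, 3, 8, 15, 16}
C ∪ B = {1, 2, 3, 4, 5, 6, 7, 9, 10, 11, 12, 13, 14}
(C ∪ B) Δ C = {1, 3}
C^c Δ ((C ∪ B) Δ C) = {8, 15, 16}
(B Δ A) ∪ (C^c Δ ((C ∪ B) Δ C)) = {3, 4, 6, 7, 8, 10, 11, 12, 14, 15, 16}
A^c Δ ((B Δ A) ∪ (C^c Δ ((C ∪ B) Δ C))) = {2, 4, 6, 8, 9, 10, 12, 13, 14}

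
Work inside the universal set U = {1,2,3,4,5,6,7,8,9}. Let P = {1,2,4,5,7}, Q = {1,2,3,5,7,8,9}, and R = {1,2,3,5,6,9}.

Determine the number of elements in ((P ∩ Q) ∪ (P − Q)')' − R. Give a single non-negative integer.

1

P ∩ Q = {1,2,5,7}
P − Q = {4}
(P − Q)' = {1,2,3,5,6,7,8,9}
(P ∩ Q) ∪ (P − Q)' = {1,2,3,5,6,7,8,9}
((P ∩ Q) ∪ (P − Q)')' = {4}
((P ∩ Q) ∪ (P − Q)')' − R = {4}
|((P ∩ Q) ∪ (P − Q)')' − R| = 1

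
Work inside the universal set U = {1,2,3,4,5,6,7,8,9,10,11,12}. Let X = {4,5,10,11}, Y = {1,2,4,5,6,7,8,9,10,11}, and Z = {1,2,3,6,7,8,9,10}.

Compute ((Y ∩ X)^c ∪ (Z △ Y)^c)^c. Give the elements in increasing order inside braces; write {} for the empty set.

Y ∩ X = {4,5,10,11}
(Y ∩ X)^c = {1,2,3,6,7,8,9,12}
Z △ Y = {3,4,5,11}
(Z △ Y)^c = {1,2,6,7,8,9,10,12}
(Y ∩ X)^c ∪ (Z △ Y)^c = {1,2,3,6,7,8,9,10,12}
((Y ∩ X)^c ∪ (Z △ Y)^c)^c = {4,5,11}

{4,5,11}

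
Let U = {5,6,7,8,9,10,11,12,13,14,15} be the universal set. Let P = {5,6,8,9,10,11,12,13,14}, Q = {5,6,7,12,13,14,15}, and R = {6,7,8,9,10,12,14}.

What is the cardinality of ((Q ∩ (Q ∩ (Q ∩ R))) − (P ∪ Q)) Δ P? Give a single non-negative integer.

Q ∩ R = {6,7,12,14}
Q ∩ (Q ∩ R) = {6,7,12,14}
Q ∩ (Q ∩ (Q ∩ R)) = {6,7,12,14}
P ∪ Q = {5,6,7,8,9,10,11,12,13,14,15}
(Q ∩ (Q ∩ (Q ∩ R))) − (P ∪ Q) = {}
((Q ∩ (Q ∩ (Q ∩ R))) − (P ∪ Q)) Δ P = {5,6,8,9,10,11,12,13,14}
|((Q ∩ (Q ∩ (Q ∩ R))) − (P ∪ Q)) Δ P| = 9

9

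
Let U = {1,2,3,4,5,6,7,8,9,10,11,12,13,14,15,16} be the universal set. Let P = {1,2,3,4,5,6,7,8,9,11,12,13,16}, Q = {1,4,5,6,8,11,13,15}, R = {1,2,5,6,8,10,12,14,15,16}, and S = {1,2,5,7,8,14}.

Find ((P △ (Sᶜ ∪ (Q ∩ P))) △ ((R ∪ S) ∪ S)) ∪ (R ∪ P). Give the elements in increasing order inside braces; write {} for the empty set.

{1,2,3,4,5,6,7,8,9,10,11,12,13,14,15,16}

Sᶜ = {3,4,6,9,10,11,12,13,15,16}
Q ∩ P = {1,4,5,6,8,11,13}
Sᶜ ∪ (Q ∩ P) = {1,3,4,5,6,8,9,10,11,12,13,15,16}
P △ (Sᶜ ∪ (Q ∩ P)) = {2,7,10,15}
R ∪ S = {1,2,5,6,7,8,10,12,14,15,16}
(R ∪ S) ∪ S = {1,2,5,6,7,8,10,12,14,15,16}
(P △ (Sᶜ ∪ (Q ∩ P))) △ ((R ∪ S) ∪ S) = {1,5,6,8,12,14,16}
R ∪ P = {1,2,3,4,5,6,7,8,9,10,11,12,13,14,15,16}
((P △ (Sᶜ ∪ (Q ∩ P))) △ ((R ∪ S) ∪ S)) ∪ (R ∪ P) = {1,2,3,4,5,6,7,8,9,10,11,12,13,14,15,16}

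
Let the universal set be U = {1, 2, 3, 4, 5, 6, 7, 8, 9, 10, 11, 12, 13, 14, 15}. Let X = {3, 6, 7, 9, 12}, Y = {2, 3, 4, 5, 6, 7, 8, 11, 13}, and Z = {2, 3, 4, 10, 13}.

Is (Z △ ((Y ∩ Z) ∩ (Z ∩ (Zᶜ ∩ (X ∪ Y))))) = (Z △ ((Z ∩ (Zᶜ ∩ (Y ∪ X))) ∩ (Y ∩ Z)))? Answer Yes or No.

Y ∩ Z = {2, 3, 4, 13}
Zᶜ = {1, 5, 6, 7, 8, 9, 11, 12, 14, 15}
X ∪ Y = {2, 3, 4, 5, 6, 7, 8, 9, 11, 12, 13}
Zᶜ ∩ (X ∪ Y) = {5, 6, 7, 8, 9, 11, 12}
Z ∩ (Zᶜ ∩ (X ∪ Y)) = {}
(Y ∩ Z) ∩ (Z ∩ (Zᶜ ∩ (X ∪ Y))) = {}
Z △ ((Y ∩ Z) ∩ (Z ∩ (Zᶜ ∩ (X ∪ Y)))) = {2, 3, 4, 10, 13}
Y ∪ X = {2, 3, 4, 5, 6, 7, 8, 9, 11, 12, 13}
Zᶜ ∩ (Y ∪ X) = {5, 6, 7, 8, 9, 11, 12}
Z ∩ (Zᶜ ∩ (Y ∪ X)) = {}
(Z ∩ (Zᶜ ∩ (Y ∪ X))) ∩ (Y ∩ Z) = {}
Z △ ((Z ∩ (Zᶜ ∩ (Y ∪ X))) ∩ (Y ∩ Z)) = {2, 3, 4, 10, 13}
Both equal {2, 3, 4, 10, 13}, so Z △ ((Y ∩ Z) ∩ (Z ∩ (Zᶜ ∩ (X ∪ Y)))) = Z △ ((Z ∩ (Zᶜ ∩ (Y ∪ X))) ∩ (Y ∩ Z)).

Yes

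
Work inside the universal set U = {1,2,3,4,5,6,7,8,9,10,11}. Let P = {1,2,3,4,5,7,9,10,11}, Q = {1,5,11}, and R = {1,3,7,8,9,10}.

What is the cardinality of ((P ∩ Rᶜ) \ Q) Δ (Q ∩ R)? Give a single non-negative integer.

3

Rᶜ = {2,4,5,6,11}
P ∩ Rᶜ = {2,4,5,11}
(P ∩ Rᶜ) \ Q = {2,4}
Q ∩ R = {1}
((P ∩ Rᶜ) \ Q) Δ (Q ∩ R) = {1,2,4}
|((P ∩ Rᶜ) \ Q) Δ (Q ∩ R)| = 3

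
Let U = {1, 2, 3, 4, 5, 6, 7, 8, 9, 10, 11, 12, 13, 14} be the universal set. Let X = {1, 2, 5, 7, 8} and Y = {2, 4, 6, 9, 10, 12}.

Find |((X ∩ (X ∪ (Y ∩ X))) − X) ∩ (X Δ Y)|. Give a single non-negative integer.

0

Y ∩ X = {2}
X ∪ (Y ∩ X) = {1, 2, 5, 7, 8}
X ∩ (X ∪ (Y ∩ X)) = {1, 2, 5, 7, 8}
(X ∩ (X ∪ (Y ∩ X))) − X = {}
X Δ Y = {1, 4, 5, 6, 7, 8, 9, 10, 12}
((X ∩ (X ∪ (Y ∩ X))) − X) ∩ (X Δ Y) = {}
|((X ∩ (X ∪ (Y ∩ X))) − X) ∩ (X Δ Y)| = 0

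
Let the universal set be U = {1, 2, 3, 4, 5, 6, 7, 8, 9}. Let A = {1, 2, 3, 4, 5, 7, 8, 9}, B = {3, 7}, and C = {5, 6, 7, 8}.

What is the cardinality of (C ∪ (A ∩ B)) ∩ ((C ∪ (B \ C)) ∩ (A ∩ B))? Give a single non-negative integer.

A ∩ B = {3, 7}
C ∪ (A ∩ B) = {3, 5, 6, 7, 8}
B \ C = {3}
C ∪ (B \ C) = {3, 5, 6, 7, 8}
(C ∪ (B \ C)) ∩ (A ∩ B) = {3, 7}
(C ∪ (A ∩ B)) ∩ ((C ∪ (B \ C)) ∩ (A ∩ B)) = {3, 7}
|(C ∪ (A ∩ B)) ∩ ((C ∪ (B \ C)) ∩ (A ∩ B))| = 2

2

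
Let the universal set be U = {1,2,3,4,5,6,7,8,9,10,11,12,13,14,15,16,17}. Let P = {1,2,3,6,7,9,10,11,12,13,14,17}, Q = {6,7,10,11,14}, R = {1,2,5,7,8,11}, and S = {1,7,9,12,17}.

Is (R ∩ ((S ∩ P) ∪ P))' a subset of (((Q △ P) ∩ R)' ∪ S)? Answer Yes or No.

Yes

S ∩ P = {1,7,9,12,17}
(S ∩ P) ∪ P = {1,2,3,6,7,9,10,11,12,13,14,17}
R ∩ ((S ∩ P) ∪ P) = {1,2,7,11}
(R ∩ ((S ∩ P) ∪ P))' = {3,4,5,6,8,9,10,12,13,14,15,16,17}
Q △ P = {1,2,3,9,12,13,17}
(Q △ P) ∩ R = {1,2}
((Q △ P) ∩ R)' = {3,4,5,6,7,8,9,10,11,12,13,14,15,16,17}
((Q △ P) ∩ R)' ∪ S = {1,3,4,5,6,7,8,9,10,11,12,13,14,15,16,17}
Every element of {3,4,5,6,8,9,10,12,13,14,15,16,17} is in {1,3,4,5,6,7,8,9,10,11,12,13,14,15,16,17}, so (R ∩ ((S ∩ P) ∪ P))' ⊆ ((Q △ P) ∩ R)' ∪ S.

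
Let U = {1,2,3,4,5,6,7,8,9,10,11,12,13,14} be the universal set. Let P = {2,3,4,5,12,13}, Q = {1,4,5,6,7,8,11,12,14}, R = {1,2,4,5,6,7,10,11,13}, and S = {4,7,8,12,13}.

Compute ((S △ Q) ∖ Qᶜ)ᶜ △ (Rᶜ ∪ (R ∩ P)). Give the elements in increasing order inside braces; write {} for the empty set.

S △ Q = {1,5,6,11,13,14}
Qᶜ = {2,3,9,10,13}
(S △ Q) ∖ Qᶜ = {1,5,6,11,14}
((S △ Q) ∖ Qᶜ)ᶜ = {2,3,4,7,8,9,10,12,13}
Rᶜ = {3,8,9,12,14}
R ∩ P = {2,4,5,13}
Rᶜ ∪ (R ∩ P) = {2,3,4,5,8,9,12,13,14}
((S △ Q) ∖ Qᶜ)ᶜ △ (Rᶜ ∪ (R ∩ P)) = {5,7,10,14}

{5,7,10,14}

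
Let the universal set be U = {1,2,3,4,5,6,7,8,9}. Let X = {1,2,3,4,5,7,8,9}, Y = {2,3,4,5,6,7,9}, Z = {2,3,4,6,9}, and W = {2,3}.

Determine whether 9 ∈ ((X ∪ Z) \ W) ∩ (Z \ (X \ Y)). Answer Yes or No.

9 ∈ X and 9 ∈ Z, so 9 ∈ X ∪ Z
9 ∈ (X ∪ Z) and 9 ∉ W, so 9 ∈ (X ∪ Z) \ W
9 ∈ X and 9 ∈ Y, so 9 ∉ X \ Y
9 ∈ Z and 9 ∉ (X \ Y), so 9 ∈ Z \ (X \ Y)
9 ∈ ((X ∪ Z) \ W) and 9 ∈ (Z \ (X \ Y)), so 9 ∈ ((X ∪ Z) \ W) ∩ (Z \ (X \ Y))

Yes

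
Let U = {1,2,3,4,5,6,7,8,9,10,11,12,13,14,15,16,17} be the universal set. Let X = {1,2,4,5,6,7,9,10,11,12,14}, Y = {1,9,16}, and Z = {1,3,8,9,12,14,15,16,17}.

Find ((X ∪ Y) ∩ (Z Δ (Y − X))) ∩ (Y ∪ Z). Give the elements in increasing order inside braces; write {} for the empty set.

{1,9,12,14}

X ∪ Y = {1,2,4,5,6,7,9,10,11,12,14,16}
Y − X = {16}
Z Δ (Y − X) = {1,3,8,9,12,14,15,17}
(X ∪ Y) ∩ (Z Δ (Y − X)) = {1,9,12,14}
Y ∪ Z = {1,3,8,9,12,14,15,16,17}
((X ∪ Y) ∩ (Z Δ (Y − X))) ∩ (Y ∪ Z) = {1,9,12,14}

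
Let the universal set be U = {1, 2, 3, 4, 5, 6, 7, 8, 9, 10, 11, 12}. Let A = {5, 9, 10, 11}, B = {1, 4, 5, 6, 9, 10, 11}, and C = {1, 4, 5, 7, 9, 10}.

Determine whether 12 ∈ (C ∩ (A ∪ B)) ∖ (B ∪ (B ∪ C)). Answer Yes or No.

12 ∉ A and 12 ∉ B, so 12 ∉ A ∪ B
12 ∉ C and 12 ∉ (A ∪ B), so 12 ∉ C ∩ (A ∪ B)
12 ∉ B and 12 ∉ C, so 12 ∉ B ∪ C
12 ∉ B and 12 ∉ (B ∪ C), so 12 ∉ B ∪ (B ∪ C)
12 ∉ (C ∩ (A ∪ B)) and 12 ∉ (B ∪ (B ∪ C)), so 12 ∉ (C ∩ (A ∪ B)) ∖ (B ∪ (B ∪ C))

No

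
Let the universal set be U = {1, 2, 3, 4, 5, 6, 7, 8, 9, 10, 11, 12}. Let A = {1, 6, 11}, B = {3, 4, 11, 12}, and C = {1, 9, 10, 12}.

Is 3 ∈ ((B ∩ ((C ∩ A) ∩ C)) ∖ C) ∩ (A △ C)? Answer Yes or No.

3 ∉ C and 3 ∉ A, so 3 ∉ C ∩ A
3 ∉ (C ∩ A) and 3 ∉ C, so 3 ∉ (C ∩ A) ∩ C
3 ∈ B and 3 ∉ ((C ∩ A) ∩ C), so 3 ∉ B ∩ ((C ∩ A) ∩ C)
3 ∉ (B ∩ ((C ∩ A) ∩ C)) and 3 ∉ C, so 3 ∉ (B ∩ ((C ∩ A) ∩ C)) ∖ C
3 ∉ A and 3 ∉ C, so 3 ∉ A △ C
3 ∉ ((B ∩ ((C ∩ A) ∩ C)) ∖ C) and 3 ∉ (A △ C), so 3 ∉ ((B ∩ ((C ∩ A) ∩ C)) ∖ C) ∩ (A △ C)

No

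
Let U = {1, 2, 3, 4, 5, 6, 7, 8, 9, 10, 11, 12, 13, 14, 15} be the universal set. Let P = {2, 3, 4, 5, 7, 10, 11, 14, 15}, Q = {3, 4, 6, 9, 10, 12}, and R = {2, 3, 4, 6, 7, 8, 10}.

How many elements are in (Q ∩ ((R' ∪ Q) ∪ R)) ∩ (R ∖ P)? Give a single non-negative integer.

1

R' = {1, 5, 9, 11, 12, 13, 14, 15}
R' ∪ Q = {1, 3, 4, 5, 6, 9, 10, 11, 12, 13, 14, 15}
(R' ∪ Q) ∪ R = {1, 2, 3, 4, 5, 6, 7, 8, 9, 10, 11, 12, 13, 14, 15}
Q ∩ ((R' ∪ Q) ∪ R) = {3, 4, 6, 9, 10, 12}
R ∖ P = {6, 8}
(Q ∩ ((R' ∪ Q) ∪ R)) ∩ (R ∖ P) = {6}
|(Q ∩ ((R' ∪ Q) ∪ R)) ∩ (R ∖ P)| = 1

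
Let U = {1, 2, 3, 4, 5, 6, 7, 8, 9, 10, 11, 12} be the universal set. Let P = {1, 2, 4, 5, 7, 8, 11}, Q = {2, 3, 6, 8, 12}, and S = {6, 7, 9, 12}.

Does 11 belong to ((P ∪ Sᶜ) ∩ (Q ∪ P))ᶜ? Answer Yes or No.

11 ∉ S, so 11 ∈ Sᶜ
11 ∈ P and 11 ∈ Sᶜ, so 11 ∈ P ∪ Sᶜ
11 ∉ Q and 11 ∈ P, so 11 ∈ Q ∪ P
11 ∈ (P ∪ Sᶜ) and 11 ∈ (Q ∪ P), so 11 ∈ (P ∪ Sᶜ) ∩ (Q ∪ P)
11 ∉ ((P ∪ Sᶜ) ∩ (Q ∪ P))ᶜ since 11 ∈ ((P ∪ Sᶜ) ∩ (Q ∪ P))

No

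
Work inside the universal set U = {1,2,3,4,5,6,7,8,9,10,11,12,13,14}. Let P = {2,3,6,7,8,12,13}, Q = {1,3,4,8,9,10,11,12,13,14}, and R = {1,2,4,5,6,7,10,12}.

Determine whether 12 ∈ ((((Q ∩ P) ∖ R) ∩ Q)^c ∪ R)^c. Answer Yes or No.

12 ∈ Q and 12 ∈ P, so 12 ∈ Q ∩ P
12 ∈ (Q ∩ P) and 12 ∈ R, so 12 ∉ (Q ∩ P) ∖ R
12 ∉ ((Q ∩ P) ∖ R) and 12 ∈ Q, so 12 ∉ ((Q ∩ P) ∖ R) ∩ Q
12 ∈ (((Q ∩ P) ∖ R) ∩ Q)^c since 12 ∉ (((Q ∩ P) ∖ R) ∩ Q)
12 ∈ (((Q ∩ P) ∖ R) ∩ Q)^c and 12 ∈ R, so 12 ∈ (((Q ∩ P) ∖ R) ∩ Q)^c ∪ R
12 ∉ ((((Q ∩ P) ∖ R) ∩ Q)^c ∪ R)^c since 12 ∈ ((((Q ∩ P) ∖ R) ∩ Q)^c ∪ R)

No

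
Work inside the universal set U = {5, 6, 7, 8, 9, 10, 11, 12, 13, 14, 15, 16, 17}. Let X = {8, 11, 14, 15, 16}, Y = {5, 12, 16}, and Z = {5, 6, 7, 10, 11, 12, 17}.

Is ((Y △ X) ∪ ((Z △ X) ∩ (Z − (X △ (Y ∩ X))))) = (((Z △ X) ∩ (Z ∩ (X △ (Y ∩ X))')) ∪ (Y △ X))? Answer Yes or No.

Yes

Y △ X = {5, 8, 11, 12, 14, 15}
Z △ X = {5, 6, 7, 8, 10, 12, 14, 15, 16, 17}
Y ∩ X = {16}
X △ (Y ∩ X) = {8, 11, 14, 15}
Z − (X △ (Y ∩ X)) = {5, 6, 7, 10, 12, 17}
(Z △ X) ∩ (Z − (X △ (Y ∩ X))) = {5, 6, 7, 10, 12, 17}
(Y △ X) ∪ ((Z △ X) ∩ (Z − (X △ (Y ∩ X)))) = {5, 6, 7, 8, 10, 11, 12, 14, 15, 17}
(X △ (Y ∩ X))' = {5, 6, 7, 9, 10, 12, 13, 16, 17}
Z ∩ (X △ (Y ∩ X))' = {5, 6, 7, 10, 12, 17}
(Z △ X) ∩ (Z ∩ (X △ (Y ∩ X))') = {5, 6, 7, 10, 12, 17}
((Z △ X) ∩ (Z ∩ (X △ (Y ∩ X))')) ∪ (Y △ X) = {5, 6, 7, 8, 10, 11, 12, 14, 15, 17}
Both equal {5, 6, 7, 8, 10, 11, 12, 14, 15, 17}, so (Y △ X) ∪ ((Z △ X) ∩ (Z − (X △ (Y ∩ X)))) = ((Z △ X) ∩ (Z ∩ (X △ (Y ∩ X))')) ∪ (Y △ X).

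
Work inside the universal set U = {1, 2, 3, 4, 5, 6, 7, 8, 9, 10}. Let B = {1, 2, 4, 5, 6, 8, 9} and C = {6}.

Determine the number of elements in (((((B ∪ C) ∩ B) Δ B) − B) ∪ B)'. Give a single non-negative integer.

3

B ∪ C = {1, 2, 4, 5, 6, 8, 9}
(B ∪ C) ∩ B = {1, 2, 4, 5, 6, 8, 9}
((B ∪ C) ∩ B) Δ B = {}
(((B ∪ C) ∩ B) Δ B) − B = {}
((((B ∪ C) ∩ B) Δ B) − B) ∪ B = {1, 2, 4, 5, 6, 8, 9}
(((((B ∪ C) ∩ B) Δ B) − B) ∪ B)' = {3, 7, 10}
|(((((B ∪ C) ∩ B) Δ B) − B) ∪ B)'| = 3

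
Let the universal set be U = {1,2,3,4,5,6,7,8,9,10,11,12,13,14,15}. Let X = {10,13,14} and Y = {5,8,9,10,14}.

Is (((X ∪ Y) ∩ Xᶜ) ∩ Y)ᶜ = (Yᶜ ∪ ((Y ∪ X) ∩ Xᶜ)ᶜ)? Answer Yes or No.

Yes

X ∪ Y = {5,8,9,10,13,14}
Xᶜ = {1,2,3,4,5,6,7,8,9,11,12,15}
(X ∪ Y) ∩ Xᶜ = {5,8,9}
((X ∪ Y) ∩ Xᶜ) ∩ Y = {5,8,9}
(((X ∪ Y) ∩ Xᶜ) ∩ Y)ᶜ = {1,2,3,4,6,7,10,11,12,13,14,15}
Yᶜ = {1,2,3,4,6,7,11,12,13,15}
Y ∪ X = {5,8,9,10,13,14}
(Y ∪ X) ∩ Xᶜ = {5,8,9}
((Y ∪ X) ∩ Xᶜ)ᶜ = {1,2,3,4,6,7,10,11,12,13,14,15}
Yᶜ ∪ ((Y ∪ X) ∩ Xᶜ)ᶜ = {1,2,3,4,6,7,10,11,12,13,14,15}
Both equal {1,2,3,4,6,7,10,11,12,13,14,15}, so (((X ∪ Y) ∩ Xᶜ) ∩ Y)ᶜ = Yᶜ ∪ ((Y ∪ X) ∩ Xᶜ)ᶜ.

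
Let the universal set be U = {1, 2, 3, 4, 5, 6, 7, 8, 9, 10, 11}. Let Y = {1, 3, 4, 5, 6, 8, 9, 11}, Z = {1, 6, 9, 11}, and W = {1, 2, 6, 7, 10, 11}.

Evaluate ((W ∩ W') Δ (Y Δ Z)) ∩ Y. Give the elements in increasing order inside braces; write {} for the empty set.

{3, 4, 5, 8}

W' = {3, 4, 5, 8, 9}
W ∩ W' = {}
Y Δ Z = {3, 4, 5, 8}
(W ∩ W') Δ (Y Δ Z) = {3, 4, 5, 8}
((W ∩ W') Δ (Y Δ Z)) ∩ Y = {3, 4, 5, 8}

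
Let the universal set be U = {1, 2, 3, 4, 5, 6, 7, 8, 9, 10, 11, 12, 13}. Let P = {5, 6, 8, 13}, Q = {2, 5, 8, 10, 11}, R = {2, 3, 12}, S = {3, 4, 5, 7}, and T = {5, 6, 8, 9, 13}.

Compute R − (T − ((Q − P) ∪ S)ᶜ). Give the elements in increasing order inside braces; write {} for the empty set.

Q − P = {2, 10, 11}
(Q − P) ∪ S = {2, 3, 4, 5, 7, 10, 11}
((Q − P) ∪ S)ᶜ = {1, 6, 8, 9, 12, 13}
T − ((Q − P) ∪ S)ᶜ = {5}
R − (T − ((Q − P) ∪ S)ᶜ) = {2, 3, 12}

{2, 3, 12}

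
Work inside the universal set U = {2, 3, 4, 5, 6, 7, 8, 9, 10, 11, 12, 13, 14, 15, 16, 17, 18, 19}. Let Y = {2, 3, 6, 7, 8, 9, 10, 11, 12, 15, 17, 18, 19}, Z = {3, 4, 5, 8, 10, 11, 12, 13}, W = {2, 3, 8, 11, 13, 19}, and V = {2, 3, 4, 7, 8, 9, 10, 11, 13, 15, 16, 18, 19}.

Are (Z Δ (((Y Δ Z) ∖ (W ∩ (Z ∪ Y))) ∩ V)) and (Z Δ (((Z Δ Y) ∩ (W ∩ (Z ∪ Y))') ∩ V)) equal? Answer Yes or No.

Yes

Y Δ Z = {2, 4, 5, 6, 7, 9, 13, 15, 17, 18, 19}
Z ∪ Y = {2, 3, 4, 5, 6, 7, 8, 9, 10, 11, 12, 13, 15, 17, 18, 19}
W ∩ (Z ∪ Y) = {2, 3, 8, 11, 13, 19}
(Y Δ Z) ∖ (W ∩ (Z ∪ Y)) = {4, 5, 6, 7, 9, 15, 17, 18}
((Y Δ Z) ∖ (W ∩ (Z ∪ Y))) ∩ V = {4, 7, 9, 15, 18}
Z Δ (((Y Δ Z) ∖ (W ∩ (Z ∪ Y))) ∩ V) = {3, 5, 7, 8, 9, 10, 11, 12, 13, 15, 18}
Z Δ Y = {2, 4, 5, 6, 7, 9, 13, 15, 17, 18, 19}
(W ∩ (Z ∪ Y))' = {4, 5, 6, 7, 9, 10, 12, 14, 15, 16, 17, 18}
(Z Δ Y) ∩ (W ∩ (Z ∪ Y))' = {4, 5, 6, 7, 9, 15, 17, 18}
((Z Δ Y) ∩ (W ∩ (Z ∪ Y))') ∩ V = {4, 7, 9, 15, 18}
Z Δ (((Z Δ Y) ∩ (W ∩ (Z ∪ Y))') ∩ V) = {3, 5, 7, 8, 9, 10, 11, 12, 13, 15, 18}
Both equal {3, 5, 7, 8, 9, 10, 11, 12, 13, 15, 18}, so Z Δ (((Y Δ Z) ∖ (W ∩ (Z ∪ Y))) ∩ V) = Z Δ (((Z Δ Y) ∩ (W ∩ (Z ∪ Y))') ∩ V).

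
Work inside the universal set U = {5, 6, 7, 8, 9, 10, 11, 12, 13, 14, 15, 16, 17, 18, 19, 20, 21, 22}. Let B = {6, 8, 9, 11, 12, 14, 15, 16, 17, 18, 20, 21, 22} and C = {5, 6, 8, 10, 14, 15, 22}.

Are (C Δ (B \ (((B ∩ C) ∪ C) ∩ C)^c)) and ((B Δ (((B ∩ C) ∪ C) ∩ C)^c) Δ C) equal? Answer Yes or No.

No

B ∩ C = {6, 8, 14, 15, 22}
(B ∩ C) ∪ C = {5, 6, 8, 10, 14, 15, 22}
((B ∩ C) ∪ C) ∩ C = {5, 6, 8, 10, 14, 15, 22}
(((B ∩ C) ∪ C) ∩ C)^c = {7, 9, 11, 12, 13, 16, 17, 18, 19, 20, 21}
B \ (((B ∩ C) ∪ C) ∩ C)^c = {6, 8, 14, 15, 22}
C Δ (B \ (((B ∩ C) ∪ C) ∩ C)^c) = {5, 10}
B Δ (((B ∩ C) ∪ C) ∩ C)^c = {6, 7, 8, 13, 14, 15, 19, 22}
(B Δ (((B ∩ C) ∪ C) ∩ C)^c) Δ C = {5, 7, 10, 13, 19}
7 ∈ (B Δ (((B ∩ C) ∪ C) ∩ C)^c) Δ C but 7 ∉ C Δ (B \ (((B ∩ C) ∪ C) ∩ C)^c), so they differ.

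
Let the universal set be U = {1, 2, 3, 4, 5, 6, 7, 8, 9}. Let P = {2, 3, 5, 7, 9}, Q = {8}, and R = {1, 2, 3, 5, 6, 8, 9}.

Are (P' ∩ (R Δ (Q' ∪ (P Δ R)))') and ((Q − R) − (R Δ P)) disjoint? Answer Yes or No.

P' = {1, 4, 6, 8}
Q' = {1, 2, 3, 4, 5, 6, 7, 9}
P Δ R = {1, 6, 7, 8}
Q' ∪ (P Δ R) = {1, 2, 3, 4, 5, 6, 7, 8, 9}
R Δ (Q' ∪ (P Δ R)) = {4, 7}
(R Δ (Q' ∪ (P Δ R)))' = {1, 2, 3, 5, 6, 8, 9}
P' ∩ (R Δ (Q' ∪ (P Δ R)))' = {1, 6, 8}
Q − R = {}
R Δ P = {1, 6, 7, 8}
(Q − R) − (R Δ P) = {}
{1, 6, 8} and {} share no elements.

Yes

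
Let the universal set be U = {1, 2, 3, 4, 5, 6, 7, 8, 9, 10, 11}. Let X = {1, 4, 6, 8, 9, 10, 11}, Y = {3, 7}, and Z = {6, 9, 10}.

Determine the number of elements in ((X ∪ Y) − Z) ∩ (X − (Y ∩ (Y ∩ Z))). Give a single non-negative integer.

X ∪ Y = {1, 3, 4, 6, 7, 8, 9, 10, 11}
(X ∪ Y) − Z = {1, 3, 4, 7, 8, 11}
Y ∩ Z = {}
Y ∩ (Y ∩ Z) = {}
X − (Y ∩ (Y ∩ Z)) = {1, 4, 6, 8, 9, 10, 11}
((X ∪ Y) − Z) ∩ (X − (Y ∩ (Y ∩ Z))) = {1, 4, 8, 11}
|((X ∪ Y) − Z) ∩ (X − (Y ∩ (Y ∩ Z)))| = 4

4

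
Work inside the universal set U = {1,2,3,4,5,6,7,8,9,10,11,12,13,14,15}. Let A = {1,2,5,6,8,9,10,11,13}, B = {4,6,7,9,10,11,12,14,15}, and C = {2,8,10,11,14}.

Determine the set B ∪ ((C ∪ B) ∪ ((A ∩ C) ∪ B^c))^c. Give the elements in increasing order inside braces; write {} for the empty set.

C ∪ B = {2,4,6,7,8,9,10,11,12,14,15}
A ∩ C = {2,8,10,11}
B^c = {1,2,3,5,8,13}
(A ∩ C) ∪ B^c = {1,2,3,5,8,10,11,13}
(C ∪ B) ∪ ((A ∩ C) ∪ B^c) = {1,2,3,4,5,6,7,8,9,10,11,12,13,14,15}
((C ∪ B) ∪ ((A ∩ C) ∪ B^c))^c = {}
B ∪ ((C ∪ B) ∪ ((A ∩ C) ∪ B^c))^c = {4,6,7,9,10,11,12,14,15}

{4,6,7,9,10,11,12,14,15}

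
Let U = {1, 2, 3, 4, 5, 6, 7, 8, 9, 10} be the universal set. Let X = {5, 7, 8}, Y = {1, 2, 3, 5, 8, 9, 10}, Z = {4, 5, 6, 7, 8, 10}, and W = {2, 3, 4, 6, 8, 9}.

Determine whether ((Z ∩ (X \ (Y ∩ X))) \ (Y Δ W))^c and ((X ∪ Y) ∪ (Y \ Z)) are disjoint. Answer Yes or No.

Y ∩ X = {5, 8}
X \ (Y ∩ X) = {7}
Z ∩ (X \ (Y ∩ X)) = {7}
Y Δ W = {1, 4, 5, 6, 10}
(Z ∩ (X \ (Y ∩ X))) \ (Y Δ W) = {7}
((Z ∩ (X \ (Y ∩ X))) \ (Y Δ W))^c = {1, 2, 3, 4, 5, 6, 8, 9, 10}
X ∪ Y = {1, 2, 3, 5, 7, 8, 9, 10}
Y \ Z = {1, 2, 3, 9}
(X ∪ Y) ∪ (Y \ Z) = {1, 2, 3, 5, 7, 8, 9, 10}
1 lies in both, so they are not disjoint.

No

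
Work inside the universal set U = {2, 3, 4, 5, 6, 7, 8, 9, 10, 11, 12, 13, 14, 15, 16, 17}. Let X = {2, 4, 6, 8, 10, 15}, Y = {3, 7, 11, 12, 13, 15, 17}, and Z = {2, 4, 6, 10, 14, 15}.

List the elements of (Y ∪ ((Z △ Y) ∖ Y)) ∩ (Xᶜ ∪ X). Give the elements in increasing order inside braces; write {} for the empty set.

Z △ Y = {2, 3, 4, 6, 7, 10, 11, 12, 13, 14, 17}
(Z △ Y) ∖ Y = {2, 4, 6, 10, 14}
Y ∪ ((Z △ Y) ∖ Y) = {2, 3, 4, 6, 7, 10, 11, 12, 13, 14, 15, 17}
Xᶜ = {3, 5, 7, 9, 11, 12, 13, 14, 16, 17}
Xᶜ ∪ X = {2, 3, 4, 5, 6, 7, 8, 9, 10, 11, 12, 13, 14, 15, 16, 17}
(Y ∪ ((Z △ Y) ∖ Y)) ∩ (Xᶜ ∪ X) = {2, 3, 4, 6, 7, 10, 11, 12, 13, 14, 15, 17}

{2, 3, 4, 6, 7, 10, 11, 12, 13, 14, 15, 17}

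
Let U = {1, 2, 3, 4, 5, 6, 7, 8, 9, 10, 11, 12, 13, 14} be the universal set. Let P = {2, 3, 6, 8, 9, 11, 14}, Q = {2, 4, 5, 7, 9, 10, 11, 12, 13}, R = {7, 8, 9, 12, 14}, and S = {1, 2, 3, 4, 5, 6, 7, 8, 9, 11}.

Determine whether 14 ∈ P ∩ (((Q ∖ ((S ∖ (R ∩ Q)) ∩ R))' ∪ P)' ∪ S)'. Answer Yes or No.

Yes

14 ∈ R and 14 ∉ Q, so 14 ∉ R ∩ Q
14 ∉ S and 14 ∉ (R ∩ Q), so 14 ∉ S ∖ (R ∩ Q)
14 ∉ (S ∖ (R ∩ Q)) and 14 ∈ R, so 14 ∉ (S ∖ (R ∩ Q)) ∩ R
14 ∉ Q and 14 ∉ ((S ∖ (R ∩ Q)) ∩ R), so 14 ∉ Q ∖ ((S ∖ (R ∩ Q)) ∩ R)
14 ∈ (Q ∖ ((S ∖ (R ∩ Q)) ∩ R))' since 14 ∉ (Q ∖ ((S ∖ (R ∩ Q)) ∩ R))
14 ∈ (Q ∖ ((S ∖ (R ∩ Q)) ∩ R))' and 14 ∈ P, so 14 ∈ (Q ∖ ((S ∖ (R ∩ Q)) ∩ R))' ∪ P
14 ∉ ((Q ∖ ((S ∖ (R ∩ Q)) ∩ R))' ∪ P)' since 14 ∈ ((Q ∖ ((S ∖ (R ∩ Q)) ∩ R))' ∪ P)
14 ∉ ((Q ∖ ((S ∖ (R ∩ Q)) ∩ R))' ∪ P)' and 14 ∉ S, so 14 ∉ ((Q ∖ ((S ∖ (R ∩ Q)) ∩ R))' ∪ P)' ∪ S
14 ∈ (((Q ∖ ((S ∖ (R ∩ Q)) ∩ R))' ∪ P)' ∪ S)' since 14 ∉ (((Q ∖ ((S ∖ (R ∩ Q)) ∩ R))' ∪ P)' ∪ S)
14 ∈ P and 14 ∈ (((Q ∖ ((S ∖ (R ∩ Q)) ∩ R))' ∪ P)' ∪ S)', so 14 ∈ P ∩ (((Q ∖ ((S ∖ (R ∩ Q)) ∩ R))' ∪ P)' ∪ S)'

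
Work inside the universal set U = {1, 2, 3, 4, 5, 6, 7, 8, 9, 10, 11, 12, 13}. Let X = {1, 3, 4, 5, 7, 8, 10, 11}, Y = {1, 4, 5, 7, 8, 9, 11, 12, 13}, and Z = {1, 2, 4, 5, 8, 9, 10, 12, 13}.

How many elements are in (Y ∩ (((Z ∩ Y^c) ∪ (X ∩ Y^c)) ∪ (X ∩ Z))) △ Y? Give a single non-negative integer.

Y^c = {2, 3, 6, 10}
Z ∩ Y^c = {2, 10}
X ∩ Y^c = {3, 10}
(Z ∩ Y^c) ∪ (X ∩ Y^c) = {2, 3, 10}
X ∩ Z = {1, 4, 5, 8, 10}
((Z ∩ Y^c) ∪ (X ∩ Y^c)) ∪ (X ∩ Z) = {1, 2, 3, 4, 5, 8, 10}
Y ∩ (((Z ∩ Y^c) ∪ (X ∩ Y^c)) ∪ (X ∩ Z)) = {1, 4, 5, 8}
(Y ∩ (((Z ∩ Y^c) ∪ (X ∩ Y^c)) ∪ (X ∩ Z))) △ Y = {7, 9, 11, 12, 13}
|(Y ∩ (((Z ∩ Y^c) ∪ (X ∩ Y^c)) ∪ (X ∩ Z))) △ Y| = 5

5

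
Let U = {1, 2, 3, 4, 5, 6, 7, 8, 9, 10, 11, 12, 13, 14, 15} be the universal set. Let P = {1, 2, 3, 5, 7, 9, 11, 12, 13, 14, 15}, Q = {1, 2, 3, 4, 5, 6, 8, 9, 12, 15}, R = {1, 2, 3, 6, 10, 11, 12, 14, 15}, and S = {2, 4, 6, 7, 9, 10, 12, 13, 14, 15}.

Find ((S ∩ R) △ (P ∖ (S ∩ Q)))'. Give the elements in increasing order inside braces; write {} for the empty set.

{4, 8, 9, 14}

S ∩ R = {2, 6, 10, 12, 14, 15}
S ∩ Q = {2, 4, 6, 9, 12, 15}
P ∖ (S ∩ Q) = {1, 3, 5, 7, 11, 13, 14}
(S ∩ R) △ (P ∖ (S ∩ Q)) = {1, 2, 3, 5, 6, 7, 10, 11, 12, 13, 15}
((S ∩ R) △ (P ∖ (S ∩ Q)))' = {4, 8, 9, 14}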